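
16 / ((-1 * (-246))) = 8 / 123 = 0.07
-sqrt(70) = -8.37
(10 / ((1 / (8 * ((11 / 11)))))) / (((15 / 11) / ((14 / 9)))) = 2464 / 27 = 91.26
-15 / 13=-1.15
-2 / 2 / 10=-1 / 10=-0.10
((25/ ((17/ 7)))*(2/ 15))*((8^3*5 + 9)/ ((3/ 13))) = 2337790/ 153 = 15279.67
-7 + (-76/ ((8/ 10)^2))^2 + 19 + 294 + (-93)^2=368905/ 16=23056.56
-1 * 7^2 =-49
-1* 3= -3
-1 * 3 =-3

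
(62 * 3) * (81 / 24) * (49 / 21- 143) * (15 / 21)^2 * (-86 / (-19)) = -189852525 / 931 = -203923.23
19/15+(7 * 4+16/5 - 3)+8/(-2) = 382/15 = 25.47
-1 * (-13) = 13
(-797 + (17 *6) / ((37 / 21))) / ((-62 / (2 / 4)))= 27347 / 4588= 5.96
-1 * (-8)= 8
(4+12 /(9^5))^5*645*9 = 650586726438134873288867840 /109418989131512359209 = 5945830.17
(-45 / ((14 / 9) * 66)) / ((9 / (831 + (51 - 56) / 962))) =-11991255 / 296296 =-40.47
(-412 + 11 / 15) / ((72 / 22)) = -67859 / 540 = -125.66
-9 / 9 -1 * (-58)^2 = -3365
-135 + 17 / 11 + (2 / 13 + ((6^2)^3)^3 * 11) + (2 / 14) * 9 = 1118276682875796429 / 1001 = 1117159523352443.99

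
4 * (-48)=-192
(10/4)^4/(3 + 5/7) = 10.52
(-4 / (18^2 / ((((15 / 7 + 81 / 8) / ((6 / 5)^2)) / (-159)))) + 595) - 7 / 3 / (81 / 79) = 5129849437 / 8654688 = 592.72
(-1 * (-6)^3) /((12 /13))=234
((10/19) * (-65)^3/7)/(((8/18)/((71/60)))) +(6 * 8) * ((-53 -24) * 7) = -86022933/1064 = -80848.62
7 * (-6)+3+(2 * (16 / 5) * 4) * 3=189 / 5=37.80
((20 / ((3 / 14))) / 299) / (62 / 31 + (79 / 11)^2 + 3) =0.01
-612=-612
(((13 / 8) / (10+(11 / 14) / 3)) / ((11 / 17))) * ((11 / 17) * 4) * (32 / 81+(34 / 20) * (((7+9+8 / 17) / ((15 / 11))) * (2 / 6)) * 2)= 519064 / 58185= 8.92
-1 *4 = -4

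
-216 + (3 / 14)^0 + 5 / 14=-214.64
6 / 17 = 0.35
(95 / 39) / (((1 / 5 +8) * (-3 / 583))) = -276925 / 4797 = -57.73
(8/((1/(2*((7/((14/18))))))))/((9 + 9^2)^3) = 2/10125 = 0.00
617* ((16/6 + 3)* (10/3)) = 104890/9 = 11654.44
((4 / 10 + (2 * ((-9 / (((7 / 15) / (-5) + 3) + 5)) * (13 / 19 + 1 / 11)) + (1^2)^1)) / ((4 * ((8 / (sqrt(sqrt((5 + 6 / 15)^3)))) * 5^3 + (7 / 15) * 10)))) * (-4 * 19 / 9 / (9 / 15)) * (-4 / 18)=-706065625000000 * 15^(1 / 4) / 1375945209743435397- 5535554500 * 15^(3 / 4) / 152882801082603933 + 232493289 / 50960933694201311 + 1976983750000 * sqrt(15) / 458648403247811799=-0.00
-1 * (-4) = 4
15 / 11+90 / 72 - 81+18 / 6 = -3317 / 44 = -75.39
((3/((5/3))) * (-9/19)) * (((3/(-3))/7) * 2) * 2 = 0.49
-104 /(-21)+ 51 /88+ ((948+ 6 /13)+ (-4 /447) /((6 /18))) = 3414796015 /3579576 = 953.97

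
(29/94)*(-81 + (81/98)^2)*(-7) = 22369527/128968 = 173.45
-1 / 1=-1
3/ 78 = 1/ 26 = 0.04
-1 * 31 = -31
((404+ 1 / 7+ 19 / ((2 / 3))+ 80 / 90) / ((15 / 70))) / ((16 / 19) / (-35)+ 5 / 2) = 72651250 / 88911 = 817.12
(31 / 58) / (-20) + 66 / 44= 1709 / 1160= 1.47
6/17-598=-10160/17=-597.65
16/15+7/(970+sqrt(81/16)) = 1.07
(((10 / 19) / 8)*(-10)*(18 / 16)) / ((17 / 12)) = -0.52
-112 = -112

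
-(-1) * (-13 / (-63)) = 13 / 63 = 0.21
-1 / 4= -0.25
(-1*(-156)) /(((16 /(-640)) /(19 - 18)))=-6240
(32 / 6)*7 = 112 / 3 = 37.33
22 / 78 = 11 / 39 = 0.28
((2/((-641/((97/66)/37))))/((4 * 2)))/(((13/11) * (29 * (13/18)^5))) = -7637004/3319845442537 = -0.00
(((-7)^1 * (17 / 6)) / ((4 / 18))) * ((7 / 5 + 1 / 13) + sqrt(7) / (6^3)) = -132.91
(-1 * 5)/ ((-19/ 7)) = 35/ 19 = 1.84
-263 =-263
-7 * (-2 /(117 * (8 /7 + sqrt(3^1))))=-784 /9711 + 686 * sqrt(3) /9711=0.04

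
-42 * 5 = -210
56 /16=3.50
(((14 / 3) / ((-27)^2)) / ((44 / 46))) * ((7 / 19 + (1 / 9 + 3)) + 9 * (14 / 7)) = 591353 / 4113747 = 0.14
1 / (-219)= -0.00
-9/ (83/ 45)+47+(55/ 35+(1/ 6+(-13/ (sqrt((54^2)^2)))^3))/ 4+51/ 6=2941961681331319/ 57623373851904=51.06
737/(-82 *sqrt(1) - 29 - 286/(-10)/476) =-1754060/264037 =-6.64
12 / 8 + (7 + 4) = 25 / 2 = 12.50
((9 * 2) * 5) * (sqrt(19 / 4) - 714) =-64260+45 * sqrt(19) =-64063.85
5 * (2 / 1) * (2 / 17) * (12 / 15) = 0.94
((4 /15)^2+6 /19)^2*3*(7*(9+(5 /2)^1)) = 220225138 /6091875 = 36.15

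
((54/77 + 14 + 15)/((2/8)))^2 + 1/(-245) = 418429399/29645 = 14114.67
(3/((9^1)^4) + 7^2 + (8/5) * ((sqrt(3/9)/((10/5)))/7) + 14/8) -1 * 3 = 4 * sqrt(3)/105 + 417721/8748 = 47.82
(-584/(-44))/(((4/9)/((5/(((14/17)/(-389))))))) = -21723705/308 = -70531.51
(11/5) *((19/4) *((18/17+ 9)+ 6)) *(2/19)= 3003/170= 17.66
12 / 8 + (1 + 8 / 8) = 7 / 2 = 3.50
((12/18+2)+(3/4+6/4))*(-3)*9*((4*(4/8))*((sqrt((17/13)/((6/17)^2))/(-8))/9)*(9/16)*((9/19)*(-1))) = -27081*sqrt(221)/126464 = -3.18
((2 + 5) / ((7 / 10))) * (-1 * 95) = -950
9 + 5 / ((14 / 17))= 211 / 14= 15.07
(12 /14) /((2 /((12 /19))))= 36 /133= 0.27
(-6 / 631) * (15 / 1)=-90 / 631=-0.14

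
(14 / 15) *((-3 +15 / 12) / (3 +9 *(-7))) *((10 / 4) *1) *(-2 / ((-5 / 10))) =49 / 180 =0.27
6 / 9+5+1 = 20 / 3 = 6.67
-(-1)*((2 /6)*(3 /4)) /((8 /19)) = 19 /32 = 0.59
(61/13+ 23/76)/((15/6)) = 987/494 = 2.00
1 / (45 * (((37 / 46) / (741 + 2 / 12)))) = 102281 / 4995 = 20.48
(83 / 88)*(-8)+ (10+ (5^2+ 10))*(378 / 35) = 5263 / 11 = 478.45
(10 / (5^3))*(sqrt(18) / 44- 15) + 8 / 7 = -2 / 35 + 3*sqrt(2) / 550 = -0.05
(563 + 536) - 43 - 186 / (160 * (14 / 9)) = 1181883 / 1120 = 1055.25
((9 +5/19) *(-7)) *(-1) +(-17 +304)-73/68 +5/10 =453839/1292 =351.27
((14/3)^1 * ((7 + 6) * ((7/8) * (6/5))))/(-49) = -13/10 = -1.30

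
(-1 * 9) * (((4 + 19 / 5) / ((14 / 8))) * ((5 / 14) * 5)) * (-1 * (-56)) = -28080 / 7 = -4011.43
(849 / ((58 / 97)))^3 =558519413800977 / 195112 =2862557986.19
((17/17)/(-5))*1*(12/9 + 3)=-13/15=-0.87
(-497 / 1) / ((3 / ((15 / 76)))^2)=-12425 / 5776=-2.15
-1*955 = -955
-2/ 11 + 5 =53/ 11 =4.82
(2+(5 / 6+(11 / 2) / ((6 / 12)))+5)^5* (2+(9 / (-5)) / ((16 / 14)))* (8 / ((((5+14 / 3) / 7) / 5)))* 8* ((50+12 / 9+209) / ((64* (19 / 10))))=8561704156448135 / 17138304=499565427.04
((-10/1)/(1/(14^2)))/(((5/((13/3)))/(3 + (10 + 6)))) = -96824/3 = -32274.67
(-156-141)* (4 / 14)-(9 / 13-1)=-7694 / 91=-84.55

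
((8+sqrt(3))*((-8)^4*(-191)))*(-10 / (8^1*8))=122240*sqrt(3)+977920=1189645.89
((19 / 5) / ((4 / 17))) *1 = 323 / 20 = 16.15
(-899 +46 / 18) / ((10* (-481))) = 4034 / 21645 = 0.19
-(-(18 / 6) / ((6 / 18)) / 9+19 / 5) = -14 / 5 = -2.80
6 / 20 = 3 / 10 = 0.30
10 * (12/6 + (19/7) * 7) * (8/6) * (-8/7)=-320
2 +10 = 12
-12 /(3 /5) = -20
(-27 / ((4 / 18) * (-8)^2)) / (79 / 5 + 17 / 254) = -17145 / 143296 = -0.12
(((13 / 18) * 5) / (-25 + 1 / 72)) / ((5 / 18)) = -936 / 1799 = -0.52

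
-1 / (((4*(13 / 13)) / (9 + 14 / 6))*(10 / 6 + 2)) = -17 / 22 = -0.77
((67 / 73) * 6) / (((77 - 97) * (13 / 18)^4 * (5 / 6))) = -63300528 / 52123825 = -1.21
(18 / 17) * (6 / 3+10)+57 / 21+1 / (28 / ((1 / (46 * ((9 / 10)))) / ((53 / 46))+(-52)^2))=111.99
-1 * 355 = -355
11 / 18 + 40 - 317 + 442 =2981 / 18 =165.61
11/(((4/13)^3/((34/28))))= 410839/896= 458.53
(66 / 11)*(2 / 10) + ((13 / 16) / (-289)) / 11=305119 / 254320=1.20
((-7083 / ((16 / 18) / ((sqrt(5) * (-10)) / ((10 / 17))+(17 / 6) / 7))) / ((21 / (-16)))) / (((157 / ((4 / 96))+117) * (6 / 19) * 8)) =254201 / 1015280 - 762603 * sqrt(5) / 72520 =-23.26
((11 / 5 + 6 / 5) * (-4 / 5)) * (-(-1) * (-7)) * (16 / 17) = 448 / 25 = 17.92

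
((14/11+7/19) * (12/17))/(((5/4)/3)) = 49392/17765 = 2.78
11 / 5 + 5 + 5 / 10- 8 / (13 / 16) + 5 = 371 / 130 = 2.85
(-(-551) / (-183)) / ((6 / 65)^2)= -2327975 / 6588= -353.37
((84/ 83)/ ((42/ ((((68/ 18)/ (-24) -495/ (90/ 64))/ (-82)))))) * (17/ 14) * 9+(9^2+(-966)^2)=533535972409/ 571704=933238.13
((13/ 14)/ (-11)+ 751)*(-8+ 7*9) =578205/ 14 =41300.36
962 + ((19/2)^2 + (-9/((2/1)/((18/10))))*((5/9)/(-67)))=282021/268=1052.32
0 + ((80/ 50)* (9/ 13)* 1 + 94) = 6182/ 65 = 95.11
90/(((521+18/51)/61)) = 93330/8863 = 10.53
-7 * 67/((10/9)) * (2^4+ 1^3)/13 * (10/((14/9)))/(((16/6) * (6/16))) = -92259/26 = -3548.42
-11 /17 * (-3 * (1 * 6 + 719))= 23925 /17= 1407.35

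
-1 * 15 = -15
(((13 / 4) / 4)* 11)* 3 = 429 / 16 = 26.81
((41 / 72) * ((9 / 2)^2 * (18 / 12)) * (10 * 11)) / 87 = 20295 / 928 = 21.87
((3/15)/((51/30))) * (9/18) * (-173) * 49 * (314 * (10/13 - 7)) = 215604018/221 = 975583.79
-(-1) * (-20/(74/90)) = -900/37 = -24.32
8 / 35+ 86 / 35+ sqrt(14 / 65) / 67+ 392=sqrt(910) / 4355+ 13814 / 35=394.69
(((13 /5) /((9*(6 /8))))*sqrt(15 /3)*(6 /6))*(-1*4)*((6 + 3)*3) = -208*sqrt(5) /5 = -93.02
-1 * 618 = -618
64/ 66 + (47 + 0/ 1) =1583/ 33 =47.97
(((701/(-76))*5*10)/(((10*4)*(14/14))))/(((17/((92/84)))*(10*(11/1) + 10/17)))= -16123/2400384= -0.01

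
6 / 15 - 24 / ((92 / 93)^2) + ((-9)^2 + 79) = 718781 / 5290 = 135.88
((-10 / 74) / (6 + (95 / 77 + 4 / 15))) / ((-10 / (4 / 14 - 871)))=-1.57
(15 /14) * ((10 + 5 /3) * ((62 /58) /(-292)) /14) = -775 /237104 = -0.00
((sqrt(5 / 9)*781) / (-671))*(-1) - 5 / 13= -5 / 13 + 71*sqrt(5) / 183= 0.48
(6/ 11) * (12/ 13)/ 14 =36/ 1001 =0.04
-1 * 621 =-621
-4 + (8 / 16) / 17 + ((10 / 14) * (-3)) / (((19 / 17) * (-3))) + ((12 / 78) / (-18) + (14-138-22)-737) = -468939469 / 529074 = -886.34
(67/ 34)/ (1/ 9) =603/ 34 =17.74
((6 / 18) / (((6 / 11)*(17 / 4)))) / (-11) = -2 / 153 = -0.01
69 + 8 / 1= 77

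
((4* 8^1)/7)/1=32/7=4.57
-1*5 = -5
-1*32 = -32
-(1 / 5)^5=-0.00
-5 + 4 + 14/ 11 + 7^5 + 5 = 184935/ 11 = 16812.27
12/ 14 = 6/ 7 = 0.86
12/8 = 3/2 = 1.50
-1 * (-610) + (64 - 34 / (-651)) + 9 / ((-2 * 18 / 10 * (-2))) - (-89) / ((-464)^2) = 94648862227 / 140157696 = 675.30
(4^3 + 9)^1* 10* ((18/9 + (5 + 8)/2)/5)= 1241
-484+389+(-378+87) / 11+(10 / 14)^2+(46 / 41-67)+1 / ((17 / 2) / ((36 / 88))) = -70167915 / 375683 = -186.77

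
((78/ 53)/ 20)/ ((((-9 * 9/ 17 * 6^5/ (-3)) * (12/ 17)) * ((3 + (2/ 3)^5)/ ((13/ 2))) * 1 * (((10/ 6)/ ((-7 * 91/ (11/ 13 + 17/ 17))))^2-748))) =-3349269670201/ 142998476141232506880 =-0.00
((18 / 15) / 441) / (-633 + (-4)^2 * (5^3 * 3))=2 / 3944745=0.00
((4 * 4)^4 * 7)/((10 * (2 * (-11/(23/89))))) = -2637824/4895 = -538.88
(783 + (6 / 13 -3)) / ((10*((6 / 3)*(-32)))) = -5073 / 4160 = -1.22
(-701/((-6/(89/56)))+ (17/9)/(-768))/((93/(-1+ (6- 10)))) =-44919485/4499712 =-9.98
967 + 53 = 1020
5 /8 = 0.62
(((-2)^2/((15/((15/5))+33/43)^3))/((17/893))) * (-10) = -354998755/32412608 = -10.95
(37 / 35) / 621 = 37 / 21735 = 0.00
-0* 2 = 0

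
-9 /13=-0.69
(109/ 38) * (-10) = -28.68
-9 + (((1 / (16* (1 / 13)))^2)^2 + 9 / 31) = -16809329 / 2031616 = -8.27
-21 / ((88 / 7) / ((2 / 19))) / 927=-49 / 258324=-0.00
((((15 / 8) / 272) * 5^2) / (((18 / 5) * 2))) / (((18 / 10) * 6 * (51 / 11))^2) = 1890625 / 198046881792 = 0.00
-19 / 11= -1.73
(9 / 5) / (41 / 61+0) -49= -9496 / 205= -46.32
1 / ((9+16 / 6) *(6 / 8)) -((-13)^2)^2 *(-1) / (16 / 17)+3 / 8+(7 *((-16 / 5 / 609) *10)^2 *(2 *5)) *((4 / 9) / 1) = 1157656251149 / 38147760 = 30346.64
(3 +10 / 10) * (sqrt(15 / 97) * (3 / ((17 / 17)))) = 12 * sqrt(1455) / 97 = 4.72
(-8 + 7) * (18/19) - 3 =-75/19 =-3.95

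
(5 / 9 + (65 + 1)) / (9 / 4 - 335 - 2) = -2396 / 12051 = -0.20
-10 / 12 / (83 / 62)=-155 / 249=-0.62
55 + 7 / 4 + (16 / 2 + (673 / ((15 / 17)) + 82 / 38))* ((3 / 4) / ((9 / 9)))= 241839 / 380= 636.42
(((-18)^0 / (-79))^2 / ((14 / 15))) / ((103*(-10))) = -3 / 17999044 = -0.00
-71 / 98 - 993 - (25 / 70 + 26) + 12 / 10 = -249626 / 245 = -1018.88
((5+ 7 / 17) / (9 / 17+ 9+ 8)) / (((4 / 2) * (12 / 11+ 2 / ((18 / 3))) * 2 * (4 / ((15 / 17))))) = 11385 / 952408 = 0.01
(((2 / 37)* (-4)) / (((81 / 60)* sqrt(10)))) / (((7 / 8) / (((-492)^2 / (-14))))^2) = -555567218688* sqrt(10) / 88837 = -19776194.65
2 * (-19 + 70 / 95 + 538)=19750 / 19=1039.47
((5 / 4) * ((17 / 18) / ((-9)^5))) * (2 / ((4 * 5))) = -17 / 8503056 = -0.00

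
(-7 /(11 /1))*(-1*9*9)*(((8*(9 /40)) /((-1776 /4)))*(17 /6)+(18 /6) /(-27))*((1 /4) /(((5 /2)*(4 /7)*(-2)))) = 720153 /1302400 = 0.55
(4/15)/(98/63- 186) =-3/2075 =-0.00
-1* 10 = -10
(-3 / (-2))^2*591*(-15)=-19946.25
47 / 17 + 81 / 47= 3586 / 799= 4.49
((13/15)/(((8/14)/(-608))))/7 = -131.73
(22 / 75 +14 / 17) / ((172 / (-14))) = -4984 / 54825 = -0.09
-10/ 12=-5/ 6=-0.83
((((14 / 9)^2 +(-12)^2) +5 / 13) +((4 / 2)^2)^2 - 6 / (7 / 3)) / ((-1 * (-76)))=1181077 / 560196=2.11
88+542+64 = 694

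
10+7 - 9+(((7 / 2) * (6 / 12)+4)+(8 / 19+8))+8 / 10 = 8729 / 380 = 22.97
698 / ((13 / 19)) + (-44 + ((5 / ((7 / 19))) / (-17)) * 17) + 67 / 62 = 5436987 / 5642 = 963.66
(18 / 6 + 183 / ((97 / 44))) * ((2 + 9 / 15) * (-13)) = -1409967 / 485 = -2907.15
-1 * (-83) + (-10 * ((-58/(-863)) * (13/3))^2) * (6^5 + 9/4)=-4851583703/744769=-6514.21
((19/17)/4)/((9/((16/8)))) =19/306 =0.06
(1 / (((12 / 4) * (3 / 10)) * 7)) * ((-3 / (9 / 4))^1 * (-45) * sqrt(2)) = 200 * sqrt(2) / 21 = 13.47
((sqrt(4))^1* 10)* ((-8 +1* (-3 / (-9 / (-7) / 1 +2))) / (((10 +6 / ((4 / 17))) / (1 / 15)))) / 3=-1640 / 14697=-0.11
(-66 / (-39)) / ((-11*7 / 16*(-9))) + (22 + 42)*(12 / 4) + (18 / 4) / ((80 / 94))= 12928837 / 65520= 197.33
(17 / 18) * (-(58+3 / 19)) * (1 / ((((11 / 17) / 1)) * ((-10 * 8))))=63869 / 60192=1.06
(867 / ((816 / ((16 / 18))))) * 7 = 119 / 18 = 6.61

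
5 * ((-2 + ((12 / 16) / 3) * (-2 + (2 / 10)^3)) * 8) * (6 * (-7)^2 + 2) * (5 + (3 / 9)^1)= -11830528 / 75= -157740.37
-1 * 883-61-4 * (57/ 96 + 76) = -10003/ 8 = -1250.38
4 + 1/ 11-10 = -65/ 11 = -5.91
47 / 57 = 0.82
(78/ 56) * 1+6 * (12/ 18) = 5.39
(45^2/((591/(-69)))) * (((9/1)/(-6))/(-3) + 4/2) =-232875/394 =-591.05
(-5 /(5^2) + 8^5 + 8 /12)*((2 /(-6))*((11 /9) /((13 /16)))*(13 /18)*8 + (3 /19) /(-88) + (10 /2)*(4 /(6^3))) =-560437610819 /6094440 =-91958.84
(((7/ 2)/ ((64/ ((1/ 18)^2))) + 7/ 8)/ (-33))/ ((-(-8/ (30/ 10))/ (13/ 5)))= -94367/ 3649536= -0.03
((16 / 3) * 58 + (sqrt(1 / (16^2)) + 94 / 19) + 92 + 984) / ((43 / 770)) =488177305 / 19608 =24896.84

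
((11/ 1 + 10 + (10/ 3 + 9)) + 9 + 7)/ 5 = 148/ 15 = 9.87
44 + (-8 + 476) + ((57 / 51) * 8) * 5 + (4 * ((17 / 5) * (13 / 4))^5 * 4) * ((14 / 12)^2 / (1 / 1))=439211550729133 / 122400000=3588329.66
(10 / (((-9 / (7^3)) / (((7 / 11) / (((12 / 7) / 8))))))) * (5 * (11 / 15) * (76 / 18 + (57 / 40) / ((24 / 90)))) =-231516425 / 5832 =-39697.60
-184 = -184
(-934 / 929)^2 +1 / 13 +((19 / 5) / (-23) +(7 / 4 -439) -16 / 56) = -15773480337421 / 36126896260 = -436.61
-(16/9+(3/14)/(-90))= -2237/1260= -1.78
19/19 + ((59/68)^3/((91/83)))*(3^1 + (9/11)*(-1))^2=207515156/54097043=3.84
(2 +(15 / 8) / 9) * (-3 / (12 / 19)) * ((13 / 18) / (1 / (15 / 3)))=-65455 / 1728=-37.88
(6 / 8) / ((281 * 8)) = 3 / 8992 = 0.00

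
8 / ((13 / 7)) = 56 / 13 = 4.31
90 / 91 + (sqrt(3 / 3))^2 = 181 / 91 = 1.99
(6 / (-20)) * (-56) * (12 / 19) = 1008 / 95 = 10.61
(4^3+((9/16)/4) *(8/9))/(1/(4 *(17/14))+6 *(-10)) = -459/428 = -1.07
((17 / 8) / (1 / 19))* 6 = 969 / 4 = 242.25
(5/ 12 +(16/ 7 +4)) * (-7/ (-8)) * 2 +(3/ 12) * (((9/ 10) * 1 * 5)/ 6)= 143/ 12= 11.92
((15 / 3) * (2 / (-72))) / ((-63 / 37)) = 185 / 2268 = 0.08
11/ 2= 5.50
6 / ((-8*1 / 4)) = -3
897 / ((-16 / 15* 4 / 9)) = -121095 / 64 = -1892.11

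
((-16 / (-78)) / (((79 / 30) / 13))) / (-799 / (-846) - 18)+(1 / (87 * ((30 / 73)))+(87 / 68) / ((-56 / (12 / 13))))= -0.05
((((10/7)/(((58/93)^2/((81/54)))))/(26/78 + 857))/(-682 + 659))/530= -77841/147658581728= -0.00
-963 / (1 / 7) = -6741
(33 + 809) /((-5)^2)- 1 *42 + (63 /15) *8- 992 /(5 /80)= -396168 /25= -15846.72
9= 9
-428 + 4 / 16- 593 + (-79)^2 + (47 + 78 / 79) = 1664763 / 316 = 5268.24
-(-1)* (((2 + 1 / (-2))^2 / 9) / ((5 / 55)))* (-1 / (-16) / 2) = 11 / 128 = 0.09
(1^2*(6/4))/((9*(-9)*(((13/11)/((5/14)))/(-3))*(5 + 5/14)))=11/3510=0.00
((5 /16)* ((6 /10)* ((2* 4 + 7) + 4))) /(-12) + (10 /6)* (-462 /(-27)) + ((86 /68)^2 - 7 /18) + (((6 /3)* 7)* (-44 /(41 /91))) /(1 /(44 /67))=-1191356371307 /1371829824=-868.44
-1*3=-3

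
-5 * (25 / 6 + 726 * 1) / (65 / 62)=-10447 / 3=-3482.33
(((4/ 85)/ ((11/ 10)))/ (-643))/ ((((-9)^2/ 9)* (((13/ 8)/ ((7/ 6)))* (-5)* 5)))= 224/ 1055114775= 0.00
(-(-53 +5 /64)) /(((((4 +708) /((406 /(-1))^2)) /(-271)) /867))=-32794095785031 /11392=-2878695205.85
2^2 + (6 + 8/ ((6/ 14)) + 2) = 92/ 3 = 30.67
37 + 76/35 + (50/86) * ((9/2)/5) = 119481/3010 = 39.69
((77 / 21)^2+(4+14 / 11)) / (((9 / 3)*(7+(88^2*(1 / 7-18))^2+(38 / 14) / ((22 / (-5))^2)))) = 3995068 / 12245029636572099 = 0.00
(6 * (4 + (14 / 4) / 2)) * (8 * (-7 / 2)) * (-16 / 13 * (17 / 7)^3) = 10847904 / 637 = 17029.68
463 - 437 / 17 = 7434 / 17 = 437.29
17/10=1.70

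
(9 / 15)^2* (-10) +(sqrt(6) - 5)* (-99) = 2457 / 5 - 99* sqrt(6) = 248.90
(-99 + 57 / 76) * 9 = -3537 / 4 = -884.25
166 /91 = 1.82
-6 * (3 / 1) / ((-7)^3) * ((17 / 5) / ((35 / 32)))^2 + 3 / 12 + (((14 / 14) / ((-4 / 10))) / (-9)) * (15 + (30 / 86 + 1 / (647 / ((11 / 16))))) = 5.02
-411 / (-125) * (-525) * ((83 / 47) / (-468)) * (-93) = -605.77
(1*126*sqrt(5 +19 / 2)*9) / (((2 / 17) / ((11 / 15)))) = 35343*sqrt(58) / 10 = 26916.43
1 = 1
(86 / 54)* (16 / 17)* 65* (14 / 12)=156520 / 1377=113.67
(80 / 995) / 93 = 16 / 18507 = 0.00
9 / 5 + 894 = 4479 / 5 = 895.80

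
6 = 6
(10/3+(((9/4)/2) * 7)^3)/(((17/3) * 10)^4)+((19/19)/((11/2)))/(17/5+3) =133857912517/4703902720000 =0.03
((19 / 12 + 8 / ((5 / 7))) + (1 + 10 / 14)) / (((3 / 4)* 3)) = 6089 / 945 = 6.44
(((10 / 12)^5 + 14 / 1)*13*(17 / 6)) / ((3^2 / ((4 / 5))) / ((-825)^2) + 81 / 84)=550.11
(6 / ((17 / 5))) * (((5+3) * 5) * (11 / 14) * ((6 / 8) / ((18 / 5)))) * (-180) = -247500 / 119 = -2079.83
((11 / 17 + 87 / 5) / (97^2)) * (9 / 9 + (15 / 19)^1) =3068 / 893855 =0.00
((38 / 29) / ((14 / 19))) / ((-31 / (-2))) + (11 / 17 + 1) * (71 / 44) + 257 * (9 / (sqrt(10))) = 3262635 / 1176791 + 2313 * sqrt(10) / 10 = 734.21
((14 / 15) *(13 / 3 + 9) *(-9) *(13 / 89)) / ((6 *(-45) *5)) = 728 / 60075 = 0.01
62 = 62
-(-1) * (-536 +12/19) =-10172/19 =-535.37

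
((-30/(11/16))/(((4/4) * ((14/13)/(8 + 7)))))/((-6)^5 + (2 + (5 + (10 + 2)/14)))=46800/598147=0.08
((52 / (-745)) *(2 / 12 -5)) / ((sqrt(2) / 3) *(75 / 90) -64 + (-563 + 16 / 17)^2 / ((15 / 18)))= 1288938664803816 / 1448137812390293411015 -188924502 *sqrt(2) / 289627562478058682203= 0.00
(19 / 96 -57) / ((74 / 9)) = -16359 / 2368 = -6.91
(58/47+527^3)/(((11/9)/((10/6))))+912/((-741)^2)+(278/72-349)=199585815.18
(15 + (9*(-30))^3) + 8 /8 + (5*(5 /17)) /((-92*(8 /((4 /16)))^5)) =-1032945908561477657 /52479131648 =-19682984.00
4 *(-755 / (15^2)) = -13.42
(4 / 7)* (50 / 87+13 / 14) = 3662 / 4263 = 0.86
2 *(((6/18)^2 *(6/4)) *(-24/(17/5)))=-40/17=-2.35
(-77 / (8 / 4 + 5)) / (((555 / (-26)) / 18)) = 9.28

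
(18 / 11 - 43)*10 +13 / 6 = -27157 / 66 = -411.47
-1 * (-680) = 680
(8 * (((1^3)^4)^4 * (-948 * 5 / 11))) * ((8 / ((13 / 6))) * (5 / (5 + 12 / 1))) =-9100800 / 2431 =-3743.64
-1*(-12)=12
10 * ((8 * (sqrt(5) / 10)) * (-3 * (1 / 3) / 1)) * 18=-144 * sqrt(5)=-321.99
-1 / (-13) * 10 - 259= -3357 / 13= -258.23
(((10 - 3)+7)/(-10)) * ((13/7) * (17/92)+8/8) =-173/92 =-1.88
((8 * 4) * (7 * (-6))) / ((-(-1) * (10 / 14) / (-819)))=7705152 / 5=1541030.40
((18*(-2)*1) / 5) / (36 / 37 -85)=1332 / 15545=0.09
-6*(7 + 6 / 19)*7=-5838 / 19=-307.26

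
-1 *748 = -748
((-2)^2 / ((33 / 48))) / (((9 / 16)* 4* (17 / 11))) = 256 / 153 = 1.67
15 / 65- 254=-3299 / 13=-253.77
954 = 954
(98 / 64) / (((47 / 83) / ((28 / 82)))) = 28469 / 30832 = 0.92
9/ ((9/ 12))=12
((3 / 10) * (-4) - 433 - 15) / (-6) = 1123 / 15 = 74.87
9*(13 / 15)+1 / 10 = 79 / 10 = 7.90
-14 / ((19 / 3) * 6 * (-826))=1 / 2242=0.00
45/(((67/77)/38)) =131670/67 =1965.22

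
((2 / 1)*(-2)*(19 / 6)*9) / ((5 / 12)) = -1368 / 5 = -273.60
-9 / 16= -0.56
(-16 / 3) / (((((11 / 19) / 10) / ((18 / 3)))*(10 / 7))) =-4256 / 11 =-386.91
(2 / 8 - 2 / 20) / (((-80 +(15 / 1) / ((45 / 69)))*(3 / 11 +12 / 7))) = -77 / 58140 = -0.00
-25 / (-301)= 25 / 301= 0.08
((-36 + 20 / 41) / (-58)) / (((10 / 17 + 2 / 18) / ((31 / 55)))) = 3452904 / 6997265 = 0.49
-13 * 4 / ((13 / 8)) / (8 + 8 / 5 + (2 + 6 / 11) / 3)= -1320 / 431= -3.06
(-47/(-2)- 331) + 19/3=-1807/6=-301.17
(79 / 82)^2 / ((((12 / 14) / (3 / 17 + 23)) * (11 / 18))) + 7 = 30219875 / 628694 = 48.07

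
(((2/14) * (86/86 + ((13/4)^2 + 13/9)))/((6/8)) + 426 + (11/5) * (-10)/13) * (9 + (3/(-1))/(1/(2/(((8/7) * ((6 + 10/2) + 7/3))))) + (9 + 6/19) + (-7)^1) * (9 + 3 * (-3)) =0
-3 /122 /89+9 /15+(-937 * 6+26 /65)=-61032821 /10858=-5621.00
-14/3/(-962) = 7/1443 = 0.00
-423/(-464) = 423/464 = 0.91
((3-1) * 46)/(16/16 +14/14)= 46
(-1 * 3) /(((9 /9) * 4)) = -3 /4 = -0.75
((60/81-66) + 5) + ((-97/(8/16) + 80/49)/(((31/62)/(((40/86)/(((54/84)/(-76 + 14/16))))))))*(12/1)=250882.20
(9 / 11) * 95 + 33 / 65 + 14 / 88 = 224207 / 2860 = 78.39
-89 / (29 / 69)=-6141 / 29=-211.76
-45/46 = -0.98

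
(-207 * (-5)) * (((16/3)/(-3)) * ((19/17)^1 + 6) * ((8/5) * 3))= -1068672/17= -62863.06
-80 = -80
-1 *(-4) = 4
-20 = -20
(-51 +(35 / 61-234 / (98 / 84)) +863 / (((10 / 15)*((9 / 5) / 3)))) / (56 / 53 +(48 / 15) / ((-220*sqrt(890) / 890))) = 251541497735*sqrt(890) / 8418725168 +1305168148625 / 601337512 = 3061.81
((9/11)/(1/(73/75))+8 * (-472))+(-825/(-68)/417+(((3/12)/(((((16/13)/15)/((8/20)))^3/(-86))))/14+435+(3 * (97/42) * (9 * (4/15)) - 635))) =-4136.47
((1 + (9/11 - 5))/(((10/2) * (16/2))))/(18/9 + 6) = -7/704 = -0.01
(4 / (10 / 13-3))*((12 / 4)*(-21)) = 3276 / 29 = 112.97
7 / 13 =0.54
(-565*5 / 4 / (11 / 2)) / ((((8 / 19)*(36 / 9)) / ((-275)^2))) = -369015625 / 64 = -5765869.14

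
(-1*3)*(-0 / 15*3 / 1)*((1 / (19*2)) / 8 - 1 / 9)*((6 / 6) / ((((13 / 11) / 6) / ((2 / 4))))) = 0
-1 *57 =-57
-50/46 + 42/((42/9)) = 182/23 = 7.91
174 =174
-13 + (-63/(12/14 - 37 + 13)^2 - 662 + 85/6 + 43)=-1801945/2916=-617.95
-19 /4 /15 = -19 /60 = -0.32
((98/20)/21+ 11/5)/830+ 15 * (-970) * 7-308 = -2543734127/24900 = -102158.00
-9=-9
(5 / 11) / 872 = 5 / 9592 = 0.00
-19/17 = -1.12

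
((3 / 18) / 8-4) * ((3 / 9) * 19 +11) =-68.97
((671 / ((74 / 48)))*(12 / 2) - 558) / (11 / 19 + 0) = 1443582 / 407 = 3546.88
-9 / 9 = -1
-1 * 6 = -6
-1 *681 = -681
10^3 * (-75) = -75000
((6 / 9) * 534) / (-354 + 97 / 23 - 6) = -8188 / 8183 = -1.00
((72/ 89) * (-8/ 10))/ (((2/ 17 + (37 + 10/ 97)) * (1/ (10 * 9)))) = -2849472/ 1820851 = -1.56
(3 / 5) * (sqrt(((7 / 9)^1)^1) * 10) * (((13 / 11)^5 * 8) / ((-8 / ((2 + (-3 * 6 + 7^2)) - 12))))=-15594306 * sqrt(7) / 161051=-256.18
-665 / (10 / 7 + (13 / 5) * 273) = -23275 / 24893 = -0.94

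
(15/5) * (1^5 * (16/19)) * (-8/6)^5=-10.65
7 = 7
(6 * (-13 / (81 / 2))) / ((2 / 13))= -12.52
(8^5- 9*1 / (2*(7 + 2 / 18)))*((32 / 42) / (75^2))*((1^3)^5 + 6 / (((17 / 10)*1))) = 2713909 / 135000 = 20.10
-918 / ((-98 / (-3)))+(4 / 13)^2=-231929 / 8281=-28.01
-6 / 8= -3 / 4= -0.75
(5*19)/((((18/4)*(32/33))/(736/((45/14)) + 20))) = 585409/108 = 5420.45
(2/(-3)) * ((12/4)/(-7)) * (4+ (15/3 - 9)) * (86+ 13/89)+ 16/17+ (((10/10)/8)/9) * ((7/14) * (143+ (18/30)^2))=7408/3825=1.94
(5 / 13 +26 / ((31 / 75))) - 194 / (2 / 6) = -209041 / 403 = -518.71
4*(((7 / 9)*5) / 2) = 70 / 9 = 7.78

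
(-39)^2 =1521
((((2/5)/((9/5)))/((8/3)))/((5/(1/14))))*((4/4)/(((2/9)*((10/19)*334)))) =57/1870400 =0.00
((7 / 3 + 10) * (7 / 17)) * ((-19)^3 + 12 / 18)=-34829.58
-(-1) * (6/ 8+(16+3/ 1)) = 79/ 4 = 19.75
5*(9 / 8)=45 / 8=5.62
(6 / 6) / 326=1 / 326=0.00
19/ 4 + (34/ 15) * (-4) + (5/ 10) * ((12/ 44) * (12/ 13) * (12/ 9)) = -35597/ 8580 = -4.15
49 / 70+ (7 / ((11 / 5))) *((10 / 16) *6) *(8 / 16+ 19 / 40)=21707 / 1760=12.33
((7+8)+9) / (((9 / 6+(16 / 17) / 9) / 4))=29376 / 491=59.83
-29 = -29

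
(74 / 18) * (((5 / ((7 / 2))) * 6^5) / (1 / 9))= 411017.14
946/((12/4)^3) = 946/27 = 35.04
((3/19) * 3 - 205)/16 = -1943/152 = -12.78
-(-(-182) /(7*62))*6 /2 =-39 /31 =-1.26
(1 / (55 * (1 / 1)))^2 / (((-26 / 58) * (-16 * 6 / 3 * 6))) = 29 / 7550400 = 0.00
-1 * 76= -76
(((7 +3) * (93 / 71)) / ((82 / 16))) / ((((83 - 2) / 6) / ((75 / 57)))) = 124000 / 497781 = 0.25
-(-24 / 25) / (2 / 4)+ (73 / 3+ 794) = 61519 / 75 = 820.25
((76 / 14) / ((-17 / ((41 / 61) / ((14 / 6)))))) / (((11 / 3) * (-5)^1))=14022 / 2794715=0.01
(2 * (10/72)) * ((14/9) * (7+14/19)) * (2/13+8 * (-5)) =-888370/6669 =-133.21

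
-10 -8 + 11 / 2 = -25 / 2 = -12.50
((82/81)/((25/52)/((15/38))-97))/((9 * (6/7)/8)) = -0.01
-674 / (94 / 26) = -8762 / 47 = -186.43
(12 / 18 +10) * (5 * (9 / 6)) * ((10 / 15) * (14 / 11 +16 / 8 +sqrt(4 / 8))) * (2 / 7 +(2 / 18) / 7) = 1520 * sqrt(2) / 189 +12160 / 231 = 64.01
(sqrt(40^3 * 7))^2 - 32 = 447968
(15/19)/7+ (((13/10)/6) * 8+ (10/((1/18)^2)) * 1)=6467483/1995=3241.85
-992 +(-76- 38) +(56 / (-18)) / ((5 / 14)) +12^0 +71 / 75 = -250372 / 225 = -1112.76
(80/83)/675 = 16/11205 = 0.00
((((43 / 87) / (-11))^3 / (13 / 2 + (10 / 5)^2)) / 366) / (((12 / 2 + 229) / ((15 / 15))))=-79507 / 791542175265765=-0.00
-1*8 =-8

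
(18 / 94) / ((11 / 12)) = 108 / 517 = 0.21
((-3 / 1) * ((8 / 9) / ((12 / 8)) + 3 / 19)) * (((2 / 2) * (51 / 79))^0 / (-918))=385 / 156978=0.00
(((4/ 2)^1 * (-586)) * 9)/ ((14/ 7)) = -5274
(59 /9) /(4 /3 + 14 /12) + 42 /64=4721 /1440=3.28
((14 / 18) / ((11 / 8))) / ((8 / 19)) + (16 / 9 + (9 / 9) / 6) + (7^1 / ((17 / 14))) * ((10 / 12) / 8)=5817 / 1496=3.89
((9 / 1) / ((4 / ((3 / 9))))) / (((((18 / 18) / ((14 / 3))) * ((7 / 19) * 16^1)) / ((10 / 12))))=0.49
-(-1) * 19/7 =19/7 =2.71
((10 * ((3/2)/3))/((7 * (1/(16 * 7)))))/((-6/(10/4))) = -33.33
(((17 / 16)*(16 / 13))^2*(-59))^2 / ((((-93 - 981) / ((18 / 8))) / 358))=-872209803 / 114244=-7634.62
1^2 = 1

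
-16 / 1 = -16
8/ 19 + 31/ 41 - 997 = -775746/ 779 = -995.82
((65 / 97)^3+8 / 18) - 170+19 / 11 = -15136874020 / 90354627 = -167.53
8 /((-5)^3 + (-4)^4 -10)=8 /121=0.07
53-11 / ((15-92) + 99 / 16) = 5475 / 103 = 53.16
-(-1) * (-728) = -728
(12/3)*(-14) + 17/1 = -39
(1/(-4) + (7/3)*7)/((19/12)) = 193/19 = 10.16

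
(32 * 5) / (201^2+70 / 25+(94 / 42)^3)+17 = 15910749529 / 935708537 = 17.00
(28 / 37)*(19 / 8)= 133 / 74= 1.80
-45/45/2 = -1/2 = -0.50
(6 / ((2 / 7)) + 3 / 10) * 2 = 213 / 5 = 42.60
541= 541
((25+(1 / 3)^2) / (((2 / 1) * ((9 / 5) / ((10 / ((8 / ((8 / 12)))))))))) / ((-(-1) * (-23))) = -2825 / 11178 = -0.25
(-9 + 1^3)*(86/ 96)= -43/ 6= -7.17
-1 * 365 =-365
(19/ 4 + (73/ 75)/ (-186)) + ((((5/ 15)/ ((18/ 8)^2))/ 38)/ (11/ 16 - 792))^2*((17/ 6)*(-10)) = 150783426411081667217/ 31778889378146291700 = 4.74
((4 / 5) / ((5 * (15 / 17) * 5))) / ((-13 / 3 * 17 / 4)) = -16 / 8125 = -0.00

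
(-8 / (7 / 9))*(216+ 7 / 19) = -295992 / 133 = -2225.50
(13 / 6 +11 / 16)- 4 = -55 / 48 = -1.15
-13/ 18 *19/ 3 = -247/ 54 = -4.57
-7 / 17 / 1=-7 / 17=-0.41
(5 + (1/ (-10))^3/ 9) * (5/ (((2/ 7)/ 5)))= 314993/ 720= 437.49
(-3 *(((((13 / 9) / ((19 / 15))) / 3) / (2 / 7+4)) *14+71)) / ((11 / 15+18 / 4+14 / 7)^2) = -3706000 / 894691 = -4.14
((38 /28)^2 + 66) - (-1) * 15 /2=14767 /196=75.34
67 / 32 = 2.09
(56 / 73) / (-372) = -14 / 6789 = -0.00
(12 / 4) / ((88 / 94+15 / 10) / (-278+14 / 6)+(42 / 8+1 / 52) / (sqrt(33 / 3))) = 148922647731 / 14177656031219+8072199917223 * sqrt(11) / 14177656031219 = 1.90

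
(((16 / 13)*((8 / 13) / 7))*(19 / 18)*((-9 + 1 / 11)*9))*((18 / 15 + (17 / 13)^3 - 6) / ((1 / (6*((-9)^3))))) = -2097100793088 / 20421115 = -102692.77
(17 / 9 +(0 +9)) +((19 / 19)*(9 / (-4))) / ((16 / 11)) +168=102149 / 576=177.34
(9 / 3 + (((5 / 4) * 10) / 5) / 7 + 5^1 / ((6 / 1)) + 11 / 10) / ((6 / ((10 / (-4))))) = -1111 / 504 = -2.20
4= 4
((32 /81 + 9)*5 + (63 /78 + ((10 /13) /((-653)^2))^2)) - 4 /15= 1182680340256333591 /24889974323616090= 47.52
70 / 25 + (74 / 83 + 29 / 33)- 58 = -731719 / 13695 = -53.43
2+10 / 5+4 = 8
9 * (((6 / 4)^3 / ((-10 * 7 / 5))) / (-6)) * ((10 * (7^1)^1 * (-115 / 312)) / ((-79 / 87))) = 1350675 / 131456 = 10.27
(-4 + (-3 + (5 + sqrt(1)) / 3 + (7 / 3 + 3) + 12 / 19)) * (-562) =-30910 / 57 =-542.28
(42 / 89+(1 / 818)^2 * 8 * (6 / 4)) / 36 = 2342023 / 178656108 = 0.01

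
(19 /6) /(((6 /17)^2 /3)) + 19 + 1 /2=6895 /72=95.76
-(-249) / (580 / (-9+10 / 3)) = -1411 / 580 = -2.43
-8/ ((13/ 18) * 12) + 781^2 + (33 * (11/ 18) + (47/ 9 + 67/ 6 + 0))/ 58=4139193359/ 6786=609960.71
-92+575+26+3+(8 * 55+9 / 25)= 23809 / 25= 952.36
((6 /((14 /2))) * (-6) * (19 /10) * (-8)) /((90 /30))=912 /35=26.06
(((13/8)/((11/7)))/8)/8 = 91/5632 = 0.02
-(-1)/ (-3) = -1/ 3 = -0.33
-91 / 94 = -0.97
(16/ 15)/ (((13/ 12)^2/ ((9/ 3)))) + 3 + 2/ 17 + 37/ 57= 5316826/ 818805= 6.49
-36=-36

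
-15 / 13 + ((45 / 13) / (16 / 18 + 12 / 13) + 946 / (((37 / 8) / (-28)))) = -583930279 / 101972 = -5726.38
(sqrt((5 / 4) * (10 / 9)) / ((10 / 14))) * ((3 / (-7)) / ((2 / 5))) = -5 * sqrt(2) / 4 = -1.77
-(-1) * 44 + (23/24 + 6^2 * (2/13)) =15755/312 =50.50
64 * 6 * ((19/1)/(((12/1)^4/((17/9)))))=323/486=0.66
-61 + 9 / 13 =-784 / 13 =-60.31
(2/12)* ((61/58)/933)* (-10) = -305/162342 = -0.00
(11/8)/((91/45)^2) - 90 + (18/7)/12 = -5925849/66248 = -89.45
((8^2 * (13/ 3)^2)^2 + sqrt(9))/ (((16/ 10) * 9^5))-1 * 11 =164029223/ 38263752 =4.29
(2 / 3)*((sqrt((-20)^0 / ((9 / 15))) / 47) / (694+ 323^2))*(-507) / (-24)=169*sqrt(15) / 177698916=0.00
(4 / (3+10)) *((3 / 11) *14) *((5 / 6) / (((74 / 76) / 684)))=3638880 / 5291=687.75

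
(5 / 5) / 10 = 1 / 10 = 0.10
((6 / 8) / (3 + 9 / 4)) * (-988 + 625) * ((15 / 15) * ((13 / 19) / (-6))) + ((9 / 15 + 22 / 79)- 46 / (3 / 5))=-22025189 / 315210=-69.87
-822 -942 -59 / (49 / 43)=-88973 / 49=-1815.78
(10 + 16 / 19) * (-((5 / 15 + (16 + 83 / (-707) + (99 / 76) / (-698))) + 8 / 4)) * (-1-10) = 2321916438017 / 1068890676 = 2172.27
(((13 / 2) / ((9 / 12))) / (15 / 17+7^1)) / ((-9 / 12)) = -884 / 603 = -1.47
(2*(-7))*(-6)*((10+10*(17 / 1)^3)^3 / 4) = 2491866382824000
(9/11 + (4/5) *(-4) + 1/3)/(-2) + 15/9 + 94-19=4273/55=77.69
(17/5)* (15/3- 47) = -714/5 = -142.80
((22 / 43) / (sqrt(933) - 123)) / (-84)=11 * sqrt(933) / 25637976 +451 / 8545992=0.00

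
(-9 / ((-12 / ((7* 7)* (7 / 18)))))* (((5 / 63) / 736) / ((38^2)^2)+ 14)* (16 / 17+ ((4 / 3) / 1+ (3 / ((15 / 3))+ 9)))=50207979602083961 / 21132269521920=2375.89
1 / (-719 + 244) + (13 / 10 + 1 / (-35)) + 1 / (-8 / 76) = -27367 / 3325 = -8.23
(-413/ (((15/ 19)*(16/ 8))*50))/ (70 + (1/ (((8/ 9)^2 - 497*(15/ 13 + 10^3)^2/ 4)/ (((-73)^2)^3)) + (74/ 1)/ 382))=10220373555876401897/ 2236933540216714675500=0.00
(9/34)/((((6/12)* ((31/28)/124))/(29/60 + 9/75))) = 15204/425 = 35.77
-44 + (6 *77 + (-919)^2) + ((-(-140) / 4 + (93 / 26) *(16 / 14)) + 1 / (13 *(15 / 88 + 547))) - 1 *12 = 3702597821270 / 4381741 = 845006.09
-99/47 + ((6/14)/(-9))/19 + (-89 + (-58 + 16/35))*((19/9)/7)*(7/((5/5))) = -12516709/40185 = -311.48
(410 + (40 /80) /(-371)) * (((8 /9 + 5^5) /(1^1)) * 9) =1222656161 /106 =11534492.08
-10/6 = -5/3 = -1.67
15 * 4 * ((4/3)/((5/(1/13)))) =16/13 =1.23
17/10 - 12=-103/10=-10.30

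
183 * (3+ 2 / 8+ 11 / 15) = 14579 / 20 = 728.95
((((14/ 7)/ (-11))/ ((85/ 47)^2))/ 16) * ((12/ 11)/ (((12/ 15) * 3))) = -2209/ 1398760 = -0.00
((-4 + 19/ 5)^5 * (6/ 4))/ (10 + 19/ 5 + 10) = -0.00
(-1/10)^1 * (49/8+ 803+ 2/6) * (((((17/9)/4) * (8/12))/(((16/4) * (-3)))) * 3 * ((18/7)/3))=330259/60480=5.46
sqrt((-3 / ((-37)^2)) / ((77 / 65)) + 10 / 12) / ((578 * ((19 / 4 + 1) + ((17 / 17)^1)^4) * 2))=sqrt(242963490) / 133384482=0.00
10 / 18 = 0.56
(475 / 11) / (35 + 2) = 475 / 407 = 1.17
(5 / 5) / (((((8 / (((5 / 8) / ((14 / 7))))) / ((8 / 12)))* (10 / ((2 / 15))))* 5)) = 1 / 14400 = 0.00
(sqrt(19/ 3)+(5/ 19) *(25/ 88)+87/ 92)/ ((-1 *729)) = -0.00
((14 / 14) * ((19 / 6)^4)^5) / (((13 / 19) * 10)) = 1502648008.20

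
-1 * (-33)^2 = -1089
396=396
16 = 16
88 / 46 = 1.91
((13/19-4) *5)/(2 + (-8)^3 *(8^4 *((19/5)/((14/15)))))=0.00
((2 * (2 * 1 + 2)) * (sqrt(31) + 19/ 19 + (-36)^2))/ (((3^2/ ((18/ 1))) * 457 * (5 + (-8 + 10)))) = 16 * sqrt(31)/ 3199 + 20752/ 3199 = 6.51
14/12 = 1.17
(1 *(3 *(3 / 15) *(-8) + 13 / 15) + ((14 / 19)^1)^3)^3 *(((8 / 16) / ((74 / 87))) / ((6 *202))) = -1393113532942423069 / 65117732036406642000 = -0.02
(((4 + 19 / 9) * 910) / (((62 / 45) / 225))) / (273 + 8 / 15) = 38390625 / 11563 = 3320.13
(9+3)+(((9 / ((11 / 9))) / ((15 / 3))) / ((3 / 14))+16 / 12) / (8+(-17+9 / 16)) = 245636 / 22275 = 11.03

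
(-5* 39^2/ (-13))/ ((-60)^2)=13/ 80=0.16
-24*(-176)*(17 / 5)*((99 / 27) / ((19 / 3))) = 789888 / 95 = 8314.61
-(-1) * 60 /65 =12 /13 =0.92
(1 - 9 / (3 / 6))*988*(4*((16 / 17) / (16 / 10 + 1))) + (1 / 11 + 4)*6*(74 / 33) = -2936060 / 121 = -24264.96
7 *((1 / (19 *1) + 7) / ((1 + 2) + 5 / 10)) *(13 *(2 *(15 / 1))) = 104520 / 19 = 5501.05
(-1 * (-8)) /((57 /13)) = 104 /57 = 1.82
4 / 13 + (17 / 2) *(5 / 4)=1137 / 104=10.93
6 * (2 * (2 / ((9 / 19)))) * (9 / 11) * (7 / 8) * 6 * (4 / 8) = 1197 / 11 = 108.82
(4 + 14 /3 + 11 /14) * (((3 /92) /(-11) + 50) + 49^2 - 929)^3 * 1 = 1450686147182109433657 /43530216576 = 33325957490.92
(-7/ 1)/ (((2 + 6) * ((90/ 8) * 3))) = -0.03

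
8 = 8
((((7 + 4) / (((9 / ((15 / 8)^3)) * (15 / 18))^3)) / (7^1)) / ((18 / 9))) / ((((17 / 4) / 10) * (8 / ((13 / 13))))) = 626484375 / 3992977408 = 0.16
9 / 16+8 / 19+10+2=3947 / 304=12.98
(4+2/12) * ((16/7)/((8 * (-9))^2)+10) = 567025/13608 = 41.67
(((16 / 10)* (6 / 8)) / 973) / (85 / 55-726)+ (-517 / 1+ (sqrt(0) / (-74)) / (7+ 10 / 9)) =-20043668711 / 38769185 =-517.00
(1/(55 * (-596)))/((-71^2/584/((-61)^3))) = -33139226/41310995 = -0.80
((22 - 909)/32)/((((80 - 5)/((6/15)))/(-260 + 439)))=-158773/6000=-26.46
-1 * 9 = -9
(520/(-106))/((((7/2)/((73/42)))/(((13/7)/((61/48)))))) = -3947840/1108919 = -3.56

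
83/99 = 0.84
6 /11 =0.55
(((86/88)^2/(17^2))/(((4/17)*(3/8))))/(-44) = -1849/2172192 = -0.00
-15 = -15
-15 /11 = -1.36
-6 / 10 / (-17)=3 / 85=0.04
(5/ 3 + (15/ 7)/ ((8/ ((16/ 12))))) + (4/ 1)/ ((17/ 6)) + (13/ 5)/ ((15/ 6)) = 79889/ 17850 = 4.48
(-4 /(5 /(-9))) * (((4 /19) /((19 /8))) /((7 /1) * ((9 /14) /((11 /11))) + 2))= 2304 /23465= 0.10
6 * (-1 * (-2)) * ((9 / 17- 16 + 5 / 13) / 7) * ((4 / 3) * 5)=-266720 / 1547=-172.41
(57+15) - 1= 71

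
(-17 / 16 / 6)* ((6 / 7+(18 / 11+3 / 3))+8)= -5015 / 2464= -2.04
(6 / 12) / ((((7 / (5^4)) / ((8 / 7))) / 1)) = 51.02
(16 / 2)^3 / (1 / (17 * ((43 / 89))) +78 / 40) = 7485440 / 30289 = 247.13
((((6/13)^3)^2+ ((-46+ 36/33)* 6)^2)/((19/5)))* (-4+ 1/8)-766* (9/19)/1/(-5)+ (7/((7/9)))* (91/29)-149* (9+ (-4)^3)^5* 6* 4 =2895863100470608335554109/1609040914195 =1799744851062.04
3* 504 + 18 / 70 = 52929 / 35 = 1512.26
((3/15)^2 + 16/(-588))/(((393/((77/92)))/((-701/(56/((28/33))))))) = -32947/113891400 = -0.00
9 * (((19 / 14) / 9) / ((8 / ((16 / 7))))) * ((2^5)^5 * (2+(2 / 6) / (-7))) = 25402237.64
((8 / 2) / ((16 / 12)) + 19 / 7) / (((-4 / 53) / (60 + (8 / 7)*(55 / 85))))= -3830840 / 833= -4598.85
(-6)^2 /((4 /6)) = 54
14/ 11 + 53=597/ 11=54.27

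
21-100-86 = -165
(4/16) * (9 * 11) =99/4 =24.75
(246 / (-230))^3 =-1860867 / 1520875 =-1.22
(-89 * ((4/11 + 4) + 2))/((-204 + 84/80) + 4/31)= 3862600/1383239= 2.79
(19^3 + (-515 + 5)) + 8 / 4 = 6351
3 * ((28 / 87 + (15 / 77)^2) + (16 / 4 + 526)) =273571777 / 171941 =1591.08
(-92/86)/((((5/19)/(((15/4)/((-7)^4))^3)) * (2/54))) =-7964325/19045611188576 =-0.00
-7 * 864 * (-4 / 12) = 2016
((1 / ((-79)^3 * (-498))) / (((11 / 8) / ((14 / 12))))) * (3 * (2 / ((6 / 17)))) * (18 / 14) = 34 / 450144607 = 0.00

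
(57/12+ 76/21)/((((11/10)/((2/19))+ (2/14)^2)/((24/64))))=24605/82088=0.30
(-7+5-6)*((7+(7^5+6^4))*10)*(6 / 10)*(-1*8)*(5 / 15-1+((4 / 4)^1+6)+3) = 64906240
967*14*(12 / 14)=11604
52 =52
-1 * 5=-5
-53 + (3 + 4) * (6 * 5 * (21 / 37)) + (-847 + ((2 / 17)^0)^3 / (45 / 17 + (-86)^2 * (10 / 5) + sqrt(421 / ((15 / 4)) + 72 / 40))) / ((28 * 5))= 295587065128147871 / 4915049017792480 - 289 * sqrt(25665) / 132839162643040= 60.14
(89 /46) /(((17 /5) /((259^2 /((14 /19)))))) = 81024265 /1564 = 51805.80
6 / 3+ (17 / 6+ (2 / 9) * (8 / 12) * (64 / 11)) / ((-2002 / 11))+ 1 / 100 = 1344388 / 675675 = 1.99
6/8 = 0.75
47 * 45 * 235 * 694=344935350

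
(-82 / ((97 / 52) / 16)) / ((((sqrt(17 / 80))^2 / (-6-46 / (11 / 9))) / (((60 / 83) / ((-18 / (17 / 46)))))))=-4366336000 / 2036903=-2143.62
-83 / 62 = -1.34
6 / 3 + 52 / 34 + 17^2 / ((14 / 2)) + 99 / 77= 46.10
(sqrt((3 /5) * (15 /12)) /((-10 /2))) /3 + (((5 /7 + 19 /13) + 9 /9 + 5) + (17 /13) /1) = 863 /91-sqrt(3) /30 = 9.43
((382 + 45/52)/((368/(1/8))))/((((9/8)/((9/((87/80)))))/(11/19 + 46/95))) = 2010809/1976988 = 1.02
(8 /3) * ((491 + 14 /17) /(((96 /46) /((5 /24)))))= 106835 /816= 130.93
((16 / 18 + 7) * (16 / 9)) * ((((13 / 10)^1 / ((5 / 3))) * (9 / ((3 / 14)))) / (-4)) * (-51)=439348 / 75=5857.97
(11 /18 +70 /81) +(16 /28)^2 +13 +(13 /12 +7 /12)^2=139547 /7938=17.58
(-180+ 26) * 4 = -616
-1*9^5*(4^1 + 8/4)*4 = -1417176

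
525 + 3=528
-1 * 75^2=-5625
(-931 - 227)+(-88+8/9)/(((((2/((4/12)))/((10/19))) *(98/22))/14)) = -606374/513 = -1182.02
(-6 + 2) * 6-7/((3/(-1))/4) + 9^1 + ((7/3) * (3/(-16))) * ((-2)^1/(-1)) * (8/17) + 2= -208/51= -4.08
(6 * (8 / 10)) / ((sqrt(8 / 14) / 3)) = 36 * sqrt(7) / 5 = 19.05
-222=-222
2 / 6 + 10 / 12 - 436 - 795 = -7379 / 6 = -1229.83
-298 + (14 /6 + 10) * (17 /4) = -2947 /12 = -245.58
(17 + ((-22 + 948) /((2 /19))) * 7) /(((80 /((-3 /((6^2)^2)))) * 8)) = -1711 /7680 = -0.22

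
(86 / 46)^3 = 79507 / 12167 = 6.53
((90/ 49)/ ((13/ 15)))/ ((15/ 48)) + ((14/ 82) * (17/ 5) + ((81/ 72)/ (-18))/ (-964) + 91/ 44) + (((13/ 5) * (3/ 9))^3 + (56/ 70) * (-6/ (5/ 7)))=50271079546921/ 14955012072000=3.36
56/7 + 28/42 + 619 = 1883/3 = 627.67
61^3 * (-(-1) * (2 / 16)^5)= 226981 / 32768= 6.93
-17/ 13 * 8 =-136/ 13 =-10.46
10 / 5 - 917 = -915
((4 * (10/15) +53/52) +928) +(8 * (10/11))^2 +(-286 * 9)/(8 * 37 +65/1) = 6660563159/6814236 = 977.45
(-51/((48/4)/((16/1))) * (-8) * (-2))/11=-1088/11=-98.91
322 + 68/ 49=15846/ 49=323.39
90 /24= 15 /4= 3.75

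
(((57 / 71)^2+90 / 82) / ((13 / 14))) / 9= 560084 / 2686853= 0.21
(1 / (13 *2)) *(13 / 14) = 1 / 28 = 0.04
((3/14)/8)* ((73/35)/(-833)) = -219/3265360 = -0.00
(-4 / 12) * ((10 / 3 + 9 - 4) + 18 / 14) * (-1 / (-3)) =-202 / 189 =-1.07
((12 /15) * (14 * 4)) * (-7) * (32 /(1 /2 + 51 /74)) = -464128 /55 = -8438.69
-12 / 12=-1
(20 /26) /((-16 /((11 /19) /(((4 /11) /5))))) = -3025 /7904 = -0.38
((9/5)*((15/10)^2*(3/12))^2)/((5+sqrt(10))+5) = 81/1280 - 81*sqrt(10)/12800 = 0.04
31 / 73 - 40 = -2889 / 73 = -39.58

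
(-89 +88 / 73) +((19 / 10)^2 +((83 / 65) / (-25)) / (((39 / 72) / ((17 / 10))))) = -2601405219 / 30842500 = -84.34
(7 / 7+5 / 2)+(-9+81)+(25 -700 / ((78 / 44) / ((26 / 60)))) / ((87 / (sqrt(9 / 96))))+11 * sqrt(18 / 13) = -1315 * sqrt(6) / 6264+33 * sqrt(26) / 13+151 / 2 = 87.93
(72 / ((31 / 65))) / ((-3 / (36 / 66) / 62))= -18720 / 11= -1701.82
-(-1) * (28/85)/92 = 7/1955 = 0.00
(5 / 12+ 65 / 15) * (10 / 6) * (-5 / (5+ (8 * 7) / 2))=-1.20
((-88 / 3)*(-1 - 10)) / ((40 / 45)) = 363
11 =11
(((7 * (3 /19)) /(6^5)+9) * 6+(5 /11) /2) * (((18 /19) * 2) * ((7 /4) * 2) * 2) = 34273043 /47652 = 719.24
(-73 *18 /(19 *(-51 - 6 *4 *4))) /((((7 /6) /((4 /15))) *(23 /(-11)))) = -38544 /749455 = -0.05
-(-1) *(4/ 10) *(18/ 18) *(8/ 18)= 0.18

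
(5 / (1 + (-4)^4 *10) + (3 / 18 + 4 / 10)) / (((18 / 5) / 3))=43687 / 92196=0.47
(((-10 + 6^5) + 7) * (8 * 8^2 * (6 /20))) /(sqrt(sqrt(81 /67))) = 1989888 * 67^(1 /4) /5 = 1138616.12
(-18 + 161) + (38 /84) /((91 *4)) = 2186203 /15288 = 143.00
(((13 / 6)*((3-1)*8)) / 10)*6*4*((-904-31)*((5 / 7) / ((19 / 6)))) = -2333760 / 133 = -17547.07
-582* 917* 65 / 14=-2477865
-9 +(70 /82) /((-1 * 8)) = -2987 /328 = -9.11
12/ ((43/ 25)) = 6.98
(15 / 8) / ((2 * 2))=15 / 32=0.47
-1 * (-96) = 96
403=403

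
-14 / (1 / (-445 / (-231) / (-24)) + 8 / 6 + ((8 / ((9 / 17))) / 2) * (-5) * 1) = 28035 / 97928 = 0.29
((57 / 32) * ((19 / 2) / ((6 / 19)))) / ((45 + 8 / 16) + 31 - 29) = 361 / 320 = 1.13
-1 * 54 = -54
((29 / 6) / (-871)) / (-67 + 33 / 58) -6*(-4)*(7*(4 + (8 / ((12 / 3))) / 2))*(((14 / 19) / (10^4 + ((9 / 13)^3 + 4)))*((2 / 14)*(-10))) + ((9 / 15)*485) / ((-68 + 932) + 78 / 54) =1159972671685688960 / 4678362050506551069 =0.25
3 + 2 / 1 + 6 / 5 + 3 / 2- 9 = -13 / 10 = -1.30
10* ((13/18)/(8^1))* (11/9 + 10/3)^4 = 183674465/472392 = 388.82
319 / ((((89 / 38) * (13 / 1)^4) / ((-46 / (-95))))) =29348 / 12709645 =0.00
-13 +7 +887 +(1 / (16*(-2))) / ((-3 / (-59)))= 84517 / 96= 880.39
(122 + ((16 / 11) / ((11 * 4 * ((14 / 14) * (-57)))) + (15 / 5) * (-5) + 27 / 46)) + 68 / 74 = 108.51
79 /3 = 26.33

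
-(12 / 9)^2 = -16 / 9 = -1.78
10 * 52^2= 27040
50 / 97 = 0.52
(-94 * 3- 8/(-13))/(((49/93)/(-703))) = 239156382/637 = 375441.73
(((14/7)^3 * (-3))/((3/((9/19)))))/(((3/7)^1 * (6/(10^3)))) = -28000/19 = -1473.68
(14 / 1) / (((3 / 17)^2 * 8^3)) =2023 / 2304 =0.88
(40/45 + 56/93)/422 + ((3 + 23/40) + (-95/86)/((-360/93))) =782476217/202509360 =3.86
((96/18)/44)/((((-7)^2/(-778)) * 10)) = -1556/8085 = -0.19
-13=-13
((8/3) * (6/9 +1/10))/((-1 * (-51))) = 92/2295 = 0.04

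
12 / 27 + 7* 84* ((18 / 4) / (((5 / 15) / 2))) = 142888 / 9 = 15876.44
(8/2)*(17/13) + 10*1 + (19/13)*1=217/13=16.69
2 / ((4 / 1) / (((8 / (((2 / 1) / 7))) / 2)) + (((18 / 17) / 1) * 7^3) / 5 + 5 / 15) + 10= 1311160 / 130759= 10.03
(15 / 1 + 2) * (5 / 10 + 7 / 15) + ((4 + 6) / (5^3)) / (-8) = 4927 / 300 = 16.42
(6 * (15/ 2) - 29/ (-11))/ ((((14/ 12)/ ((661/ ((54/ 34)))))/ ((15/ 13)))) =58881880/ 3003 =19607.69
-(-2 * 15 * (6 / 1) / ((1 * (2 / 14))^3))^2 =-3811827600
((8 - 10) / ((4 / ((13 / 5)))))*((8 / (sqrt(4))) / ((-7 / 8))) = 208 / 35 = 5.94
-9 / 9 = -1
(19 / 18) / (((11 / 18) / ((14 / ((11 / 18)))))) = 4788 / 121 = 39.57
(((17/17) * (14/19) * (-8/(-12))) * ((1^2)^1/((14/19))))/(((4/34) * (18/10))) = 85/27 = 3.15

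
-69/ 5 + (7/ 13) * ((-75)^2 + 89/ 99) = 19404937/ 6435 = 3015.53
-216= -216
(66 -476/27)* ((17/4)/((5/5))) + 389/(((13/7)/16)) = 2496985/702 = 3556.96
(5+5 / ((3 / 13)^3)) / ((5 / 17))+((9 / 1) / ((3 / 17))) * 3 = 41939 / 27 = 1553.30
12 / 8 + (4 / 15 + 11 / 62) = 904 / 465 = 1.94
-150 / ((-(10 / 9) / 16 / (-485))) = -1047600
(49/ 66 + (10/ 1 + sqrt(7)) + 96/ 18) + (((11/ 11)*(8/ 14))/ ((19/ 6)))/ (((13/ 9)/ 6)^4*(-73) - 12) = sqrt(7) + 14679446027921/ 913979624250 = 18.71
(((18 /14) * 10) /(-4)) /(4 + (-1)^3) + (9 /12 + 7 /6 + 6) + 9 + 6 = 1835 /84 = 21.85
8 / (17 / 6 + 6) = 48 / 53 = 0.91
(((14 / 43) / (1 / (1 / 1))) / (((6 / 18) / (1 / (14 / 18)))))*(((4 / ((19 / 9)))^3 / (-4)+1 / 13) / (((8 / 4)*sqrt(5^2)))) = -3908871 / 19170905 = -0.20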